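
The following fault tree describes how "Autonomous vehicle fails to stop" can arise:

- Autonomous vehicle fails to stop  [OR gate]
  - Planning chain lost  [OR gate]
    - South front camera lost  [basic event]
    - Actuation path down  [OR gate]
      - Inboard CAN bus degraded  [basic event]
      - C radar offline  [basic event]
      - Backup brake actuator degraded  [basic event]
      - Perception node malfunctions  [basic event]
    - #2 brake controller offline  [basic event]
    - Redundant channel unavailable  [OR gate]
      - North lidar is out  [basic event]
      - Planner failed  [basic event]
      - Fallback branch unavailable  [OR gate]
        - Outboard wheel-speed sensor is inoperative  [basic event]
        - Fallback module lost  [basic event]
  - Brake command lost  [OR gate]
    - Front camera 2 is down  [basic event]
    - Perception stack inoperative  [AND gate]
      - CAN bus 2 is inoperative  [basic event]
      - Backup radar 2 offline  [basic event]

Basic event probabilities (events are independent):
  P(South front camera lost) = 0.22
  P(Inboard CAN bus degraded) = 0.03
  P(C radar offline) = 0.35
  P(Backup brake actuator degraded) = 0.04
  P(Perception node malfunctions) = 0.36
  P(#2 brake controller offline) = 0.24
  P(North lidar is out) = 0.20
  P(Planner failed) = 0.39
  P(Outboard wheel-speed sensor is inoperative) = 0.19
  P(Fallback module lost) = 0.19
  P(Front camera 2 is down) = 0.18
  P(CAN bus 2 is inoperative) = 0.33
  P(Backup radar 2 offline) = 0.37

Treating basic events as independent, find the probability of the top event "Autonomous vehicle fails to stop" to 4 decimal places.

0.9471

P(Actuation path down) [OR] = 1 − (1−0.03) × (1−0.35) × (1−0.04) × (1−0.36) = 0.612621
P(Fallback branch unavailable) [OR] = 1 − (1−0.19) × (1−0.19) = 0.343900
P(Redundant channel unavailable) [OR] = 1 − (1−0.20) × (1−0.39) × (1−0.343900) = 0.679823
P(Planning chain lost) [OR] = 1 − (1−0.22) × (1−0.612621) × (1−0.24) × (1−0.679823) = 0.926475
P(Perception stack inoperative) [AND] = 0.33 × 0.37 = 0.122100
P(Brake command lost) [OR] = 1 − (1−0.18) × (1−0.122100) = 0.280122
P(Autonomous vehicle fails to stop) [OR] = 1 − (1−0.926475) × (1−0.280122) = 0.947071
Rounded to 4 decimal places: P(Autonomous vehicle fails to stop) ≈ 0.9471.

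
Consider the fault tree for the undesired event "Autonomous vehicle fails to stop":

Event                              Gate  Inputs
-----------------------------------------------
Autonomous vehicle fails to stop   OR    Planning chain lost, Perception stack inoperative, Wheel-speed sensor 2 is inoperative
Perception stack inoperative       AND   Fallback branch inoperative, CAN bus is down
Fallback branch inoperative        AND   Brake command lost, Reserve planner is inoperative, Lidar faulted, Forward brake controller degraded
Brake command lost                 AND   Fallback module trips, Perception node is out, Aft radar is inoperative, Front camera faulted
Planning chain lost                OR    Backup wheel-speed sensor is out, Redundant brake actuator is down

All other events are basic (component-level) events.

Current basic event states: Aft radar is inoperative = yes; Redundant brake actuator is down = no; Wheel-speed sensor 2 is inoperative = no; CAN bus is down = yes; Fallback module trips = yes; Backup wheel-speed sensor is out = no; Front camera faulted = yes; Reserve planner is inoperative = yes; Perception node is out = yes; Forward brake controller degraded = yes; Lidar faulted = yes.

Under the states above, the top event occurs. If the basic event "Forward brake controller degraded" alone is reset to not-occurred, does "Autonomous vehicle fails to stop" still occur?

Counterfactual: set "Forward brake controller degraded" to not occurred.
Planning chain lost [OR]: Backup wheel-speed sensor is out=not, Redundant brake actuator is down=not → no input occurs → does not occur.
Brake command lost [AND]: Fallback module trips=occurs, Perception node is out=occurs, Aft radar is inoperative=occurs, Front camera faulted=occurs → all inputs occur → occurs.
Fallback branch inoperative [AND]: Brake command lost=occurs, Reserve planner is inoperative=occurs, Lidar faulted=occurs, Forward brake controller degraded=not → not all inputs occur → does not occur.
Perception stack inoperative [AND]: Fallback branch inoperative=not, CAN bus is down=occurs → not all inputs occur → does not occur.
Autonomous vehicle fails to stop [OR]: Planning chain lost=not, Perception stack inoperative=not, Wheel-speed sensor 2 is inoperative=not → no input occurs → does not occur.

No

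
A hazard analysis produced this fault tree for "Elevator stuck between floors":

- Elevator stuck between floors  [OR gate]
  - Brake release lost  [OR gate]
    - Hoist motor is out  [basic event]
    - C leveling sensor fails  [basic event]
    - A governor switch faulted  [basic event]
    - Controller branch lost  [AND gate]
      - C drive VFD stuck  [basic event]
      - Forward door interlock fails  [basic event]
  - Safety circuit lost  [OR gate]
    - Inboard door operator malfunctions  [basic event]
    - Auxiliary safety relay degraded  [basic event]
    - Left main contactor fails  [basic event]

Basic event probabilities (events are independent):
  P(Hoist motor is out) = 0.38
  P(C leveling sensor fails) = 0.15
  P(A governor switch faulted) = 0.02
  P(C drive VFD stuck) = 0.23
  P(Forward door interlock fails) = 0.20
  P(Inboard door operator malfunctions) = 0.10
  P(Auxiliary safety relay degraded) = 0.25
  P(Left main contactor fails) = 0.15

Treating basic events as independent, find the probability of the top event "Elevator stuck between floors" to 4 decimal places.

0.7173

P(Controller branch lost) [AND] = 0.23 × 0.20 = 0.046000
P(Brake release lost) [OR] = 1 − (1−0.38) × (1−0.15) × (1−0.02) × (1−0.046000) = 0.507297
P(Safety circuit lost) [OR] = 1 − (1−0.10) × (1−0.25) × (1−0.15) = 0.426250
P(Elevator stuck between floors) [OR] = 1 − (1−0.507297) × (1−0.426250) = 0.717312
Rounded to 4 decimal places: P(Elevator stuck between floors) ≈ 0.7173.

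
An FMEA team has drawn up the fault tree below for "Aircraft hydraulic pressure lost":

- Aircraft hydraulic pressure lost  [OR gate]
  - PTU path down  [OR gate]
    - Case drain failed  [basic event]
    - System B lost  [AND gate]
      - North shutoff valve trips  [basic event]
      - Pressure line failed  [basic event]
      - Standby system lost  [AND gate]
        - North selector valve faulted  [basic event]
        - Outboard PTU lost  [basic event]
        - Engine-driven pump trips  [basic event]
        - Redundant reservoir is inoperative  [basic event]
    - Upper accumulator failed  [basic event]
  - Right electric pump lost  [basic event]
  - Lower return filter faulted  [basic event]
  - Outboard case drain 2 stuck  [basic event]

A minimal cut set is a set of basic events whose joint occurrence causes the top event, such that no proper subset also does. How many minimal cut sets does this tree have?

Standby system lost [AND]: one cut set from each child combined → 1 × 1 × 1 × 1 = 1 cut set(s).
System B lost [AND]: one cut set from each child combined → 1 × 1 × 1 = 1 cut set(s).
PTU path down [OR]: union of children's cut sets → 3 cut set(s).
Aircraft hydraulic pressure lost [OR]: union of children's cut sets → 6 cut set(s).
Minimal cut sets: {Case drain failed}; {Engine-driven pump trips, North selector valve faulted, North shutoff valve trips, Outboard PTU lost, Pressure line failed, Redundant reservoir is inoperative}; {Upper accumulator failed}; {Right electric pump lost}; {Lower return filter faulted}; {Outboard case drain 2 stuck}.

6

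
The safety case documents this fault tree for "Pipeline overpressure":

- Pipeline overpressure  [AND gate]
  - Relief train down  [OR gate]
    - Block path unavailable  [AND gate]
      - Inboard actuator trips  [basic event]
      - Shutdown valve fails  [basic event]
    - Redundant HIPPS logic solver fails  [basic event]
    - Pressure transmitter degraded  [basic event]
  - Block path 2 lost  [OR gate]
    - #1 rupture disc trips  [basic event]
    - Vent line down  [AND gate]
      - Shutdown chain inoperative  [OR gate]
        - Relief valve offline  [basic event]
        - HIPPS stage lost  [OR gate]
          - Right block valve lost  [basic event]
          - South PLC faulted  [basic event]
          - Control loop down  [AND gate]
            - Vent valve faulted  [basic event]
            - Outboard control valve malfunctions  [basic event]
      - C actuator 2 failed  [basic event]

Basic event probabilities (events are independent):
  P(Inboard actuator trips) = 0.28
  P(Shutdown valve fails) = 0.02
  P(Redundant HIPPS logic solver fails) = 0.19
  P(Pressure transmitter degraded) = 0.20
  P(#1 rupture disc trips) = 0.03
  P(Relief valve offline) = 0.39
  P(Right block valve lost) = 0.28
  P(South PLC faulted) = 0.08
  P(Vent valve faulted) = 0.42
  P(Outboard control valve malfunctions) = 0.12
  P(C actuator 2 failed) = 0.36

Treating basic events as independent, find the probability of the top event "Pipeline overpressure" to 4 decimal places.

0.0872

P(Block path unavailable) [AND] = 0.28 × 0.02 = 0.005600
P(Relief train down) [OR] = 1 − (1−0.005600) × (1−0.19) × (1−0.20) = 0.355629
P(Control loop down) [AND] = 0.42 × 0.12 = 0.050400
P(HIPPS stage lost) [OR] = 1 − (1−0.28) × (1−0.08) × (1−0.050400) = 0.370985
P(Shutdown chain inoperative) [OR] = 1 − (1−0.39) × (1−0.370985) = 0.616301
P(Vent line down) [AND] = 0.616301 × 0.36 = 0.221868
P(Block path 2 lost) [OR] = 1 − (1−0.03) × (1−0.221868) = 0.245212
P(Pipeline overpressure) [AND] = 0.355629 × 0.245212 = 0.087204
Rounded to 4 decimal places: P(Pipeline overpressure) ≈ 0.0872.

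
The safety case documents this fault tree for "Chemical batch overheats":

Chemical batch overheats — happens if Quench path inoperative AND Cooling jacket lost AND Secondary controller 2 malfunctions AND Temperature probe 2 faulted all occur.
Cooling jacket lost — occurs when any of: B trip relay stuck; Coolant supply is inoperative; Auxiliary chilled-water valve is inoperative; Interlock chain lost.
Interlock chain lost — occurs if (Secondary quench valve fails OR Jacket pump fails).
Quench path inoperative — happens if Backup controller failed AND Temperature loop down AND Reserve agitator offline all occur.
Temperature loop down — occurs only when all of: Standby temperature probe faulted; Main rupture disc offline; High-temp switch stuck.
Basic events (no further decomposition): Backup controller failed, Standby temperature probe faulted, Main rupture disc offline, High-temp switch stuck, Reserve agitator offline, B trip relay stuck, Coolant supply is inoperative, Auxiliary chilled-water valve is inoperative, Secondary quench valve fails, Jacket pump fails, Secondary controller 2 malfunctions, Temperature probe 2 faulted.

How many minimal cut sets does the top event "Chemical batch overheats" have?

5

Temperature loop down [AND]: one cut set from each child combined → 1 × 1 × 1 = 1 cut set(s).
Quench path inoperative [AND]: one cut set from each child combined → 1 × 1 × 1 = 1 cut set(s).
Interlock chain lost [OR]: union of children's cut sets → 2 cut set(s).
Cooling jacket lost [OR]: union of children's cut sets → 5 cut set(s).
Chemical batch overheats [AND]: one cut set from each child combined → 1 × 5 × 1 × 1 = 5 cut set(s).
Minimal cut sets: {B trip relay stuck, Backup controller failed, High-temp switch stuck, Main rupture disc offline, Reserve agitator offline, Secondary controller 2 malfunctions, Standby temperature probe faulted, Temperature probe 2 faulted}; {Backup controller failed, Coolant supply is inoperative, High-temp switch stuck, Main rupture disc offline, Reserve agitator offline, Secondary controller 2 malfunctions, Standby temperature probe faulted, Temperature probe 2 faulted}; {Auxiliary chilled-water valve is inoperative, Backup controller failed, High-temp switch stuck, Main rupture disc offline, Reserve agitator offline, Secondary controller 2 malfunctions, Standby temperature probe faulted, Temperature probe 2 faulted}; {Backup controller failed, High-temp switch stuck, Main rupture disc offline, Reserve agitator offline, Secondary controller 2 malfunctions, Secondary quench valve fails, Standby temperature probe faulted, Temperature probe 2 faulted}; {Backup controller failed, High-temp switch stuck, Jacket pump fails, Main rupture disc offline, Reserve agitator offline, Secondary controller 2 malfunctions, Standby temperature probe faulted, Temperature probe 2 faulted}.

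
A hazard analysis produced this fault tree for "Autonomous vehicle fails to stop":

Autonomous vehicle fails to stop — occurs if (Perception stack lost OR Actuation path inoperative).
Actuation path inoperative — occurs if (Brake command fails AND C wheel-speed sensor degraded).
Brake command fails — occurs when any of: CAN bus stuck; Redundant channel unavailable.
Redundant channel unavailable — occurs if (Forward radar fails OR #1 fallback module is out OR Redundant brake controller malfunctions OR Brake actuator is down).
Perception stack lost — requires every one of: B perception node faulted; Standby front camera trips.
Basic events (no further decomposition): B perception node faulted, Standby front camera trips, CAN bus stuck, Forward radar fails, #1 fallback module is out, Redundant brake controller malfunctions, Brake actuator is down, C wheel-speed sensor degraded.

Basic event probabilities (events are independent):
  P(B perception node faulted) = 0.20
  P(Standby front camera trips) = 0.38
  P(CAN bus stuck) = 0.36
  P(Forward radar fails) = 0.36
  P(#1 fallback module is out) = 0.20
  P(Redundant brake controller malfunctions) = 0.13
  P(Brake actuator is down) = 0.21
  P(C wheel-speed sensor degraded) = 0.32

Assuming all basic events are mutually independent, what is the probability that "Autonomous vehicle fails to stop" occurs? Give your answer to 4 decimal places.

P(Perception stack lost) [AND] = 0.20 × 0.38 = 0.076000
P(Redundant channel unavailable) [OR] = 1 − (1−0.36) × (1−0.20) × (1−0.13) × (1−0.21) = 0.648102
P(Brake command fails) [OR] = 1 − (1−0.36) × (1−0.648102) = 0.774785
P(Actuation path inoperative) [AND] = 0.774785 × 0.32 = 0.247931
P(Autonomous vehicle fails to stop) [OR] = 1 − (1−0.076000) × (1−0.247931) = 0.305088
Rounded to 4 decimal places: P(Autonomous vehicle fails to stop) ≈ 0.3051.

0.3051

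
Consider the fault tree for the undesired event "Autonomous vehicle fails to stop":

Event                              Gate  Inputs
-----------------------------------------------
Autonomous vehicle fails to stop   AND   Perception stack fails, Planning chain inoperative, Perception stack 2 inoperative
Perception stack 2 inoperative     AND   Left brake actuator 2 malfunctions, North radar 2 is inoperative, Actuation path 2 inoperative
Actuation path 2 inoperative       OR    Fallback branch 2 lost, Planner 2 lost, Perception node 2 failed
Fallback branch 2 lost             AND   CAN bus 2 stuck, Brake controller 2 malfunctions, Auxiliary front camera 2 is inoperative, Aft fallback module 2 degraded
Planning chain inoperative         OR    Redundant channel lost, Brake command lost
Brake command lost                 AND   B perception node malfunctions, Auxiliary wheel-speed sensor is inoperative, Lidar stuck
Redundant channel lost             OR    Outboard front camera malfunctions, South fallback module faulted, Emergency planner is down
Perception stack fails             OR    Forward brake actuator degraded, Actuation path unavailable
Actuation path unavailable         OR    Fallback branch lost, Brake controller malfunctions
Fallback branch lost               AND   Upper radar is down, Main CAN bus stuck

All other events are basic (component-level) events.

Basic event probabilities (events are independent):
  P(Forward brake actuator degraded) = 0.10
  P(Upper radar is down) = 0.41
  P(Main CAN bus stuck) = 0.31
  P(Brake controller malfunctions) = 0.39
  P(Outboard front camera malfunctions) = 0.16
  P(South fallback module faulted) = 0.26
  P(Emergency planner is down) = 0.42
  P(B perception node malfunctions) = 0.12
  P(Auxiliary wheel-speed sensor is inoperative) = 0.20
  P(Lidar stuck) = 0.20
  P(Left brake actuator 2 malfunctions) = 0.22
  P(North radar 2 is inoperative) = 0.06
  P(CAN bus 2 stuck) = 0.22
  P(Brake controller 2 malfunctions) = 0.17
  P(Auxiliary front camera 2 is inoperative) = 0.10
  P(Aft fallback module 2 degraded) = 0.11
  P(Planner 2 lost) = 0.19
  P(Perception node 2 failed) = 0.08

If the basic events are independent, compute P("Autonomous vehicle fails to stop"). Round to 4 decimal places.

P(Fallback branch lost) [AND] = 0.41 × 0.31 = 0.127100
P(Actuation path unavailable) [OR] = 1 − (1−0.127100) × (1−0.39) = 0.467531
P(Perception stack fails) [OR] = 1 − (1−0.10) × (1−0.467531) = 0.520778
P(Redundant channel lost) [OR] = 1 − (1−0.16) × (1−0.26) × (1−0.42) = 0.639472
P(Brake command lost) [AND] = 0.12 × 0.20 × 0.20 = 0.004800
P(Planning chain inoperative) [OR] = 1 − (1−0.639472) × (1−0.004800) = 0.641203
P(Fallback branch 2 lost) [AND] = 0.22 × 0.17 × 0.10 × 0.11 = 0.000411
P(Actuation path 2 inoperative) [OR] = 1 − (1−0.000411) × (1−0.19) × (1−0.08) = 0.255106
P(Perception stack 2 inoperative) [AND] = 0.22 × 0.06 × 0.255106 = 0.003367
P(Autonomous vehicle fails to stop) [AND] = 0.520778 × 0.641203 × 0.003367 = 0.001124
Rounded to 4 decimal places: P(Autonomous vehicle fails to stop) ≈ 0.0011.

0.0011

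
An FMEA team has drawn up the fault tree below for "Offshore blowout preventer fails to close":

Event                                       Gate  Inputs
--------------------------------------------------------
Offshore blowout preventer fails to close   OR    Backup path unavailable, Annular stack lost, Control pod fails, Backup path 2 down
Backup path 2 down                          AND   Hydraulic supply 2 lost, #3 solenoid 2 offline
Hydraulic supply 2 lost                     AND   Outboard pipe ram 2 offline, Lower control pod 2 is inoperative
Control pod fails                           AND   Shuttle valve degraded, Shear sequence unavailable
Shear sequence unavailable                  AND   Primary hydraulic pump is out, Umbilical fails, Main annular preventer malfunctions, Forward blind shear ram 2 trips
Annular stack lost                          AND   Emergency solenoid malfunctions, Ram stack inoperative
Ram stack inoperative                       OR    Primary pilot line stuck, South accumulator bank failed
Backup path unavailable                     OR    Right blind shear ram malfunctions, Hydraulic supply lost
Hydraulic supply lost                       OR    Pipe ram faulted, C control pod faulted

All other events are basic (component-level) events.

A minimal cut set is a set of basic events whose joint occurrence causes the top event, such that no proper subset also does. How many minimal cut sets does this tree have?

Hydraulic supply lost [OR]: union of children's cut sets → 2 cut set(s).
Backup path unavailable [OR]: union of children's cut sets → 3 cut set(s).
Ram stack inoperative [OR]: union of children's cut sets → 2 cut set(s).
Annular stack lost [AND]: one cut set from each child combined → 1 × 2 = 2 cut set(s).
Shear sequence unavailable [AND]: one cut set from each child combined → 1 × 1 × 1 × 1 = 1 cut set(s).
Control pod fails [AND]: one cut set from each child combined → 1 × 1 = 1 cut set(s).
Hydraulic supply 2 lost [AND]: one cut set from each child combined → 1 × 1 = 1 cut set(s).
Backup path 2 down [AND]: one cut set from each child combined → 1 × 1 = 1 cut set(s).
Offshore blowout preventer fails to close [OR]: union of children's cut sets → 7 cut set(s).
Minimal cut sets: {Right blind shear ram malfunctions}; {Pipe ram faulted}; {C control pod faulted}; {Emergency solenoid malfunctions, Primary pilot line stuck}; {Emergency solenoid malfunctions, South accumulator bank failed}; {Forward blind shear ram 2 trips, Main annular preventer malfunctions, Primary hydraulic pump is out, Shuttle valve degraded, Umbilical fails}; {#3 solenoid 2 offline, Lower control pod 2 is inoperative, Outboard pipe ram 2 offline}.

7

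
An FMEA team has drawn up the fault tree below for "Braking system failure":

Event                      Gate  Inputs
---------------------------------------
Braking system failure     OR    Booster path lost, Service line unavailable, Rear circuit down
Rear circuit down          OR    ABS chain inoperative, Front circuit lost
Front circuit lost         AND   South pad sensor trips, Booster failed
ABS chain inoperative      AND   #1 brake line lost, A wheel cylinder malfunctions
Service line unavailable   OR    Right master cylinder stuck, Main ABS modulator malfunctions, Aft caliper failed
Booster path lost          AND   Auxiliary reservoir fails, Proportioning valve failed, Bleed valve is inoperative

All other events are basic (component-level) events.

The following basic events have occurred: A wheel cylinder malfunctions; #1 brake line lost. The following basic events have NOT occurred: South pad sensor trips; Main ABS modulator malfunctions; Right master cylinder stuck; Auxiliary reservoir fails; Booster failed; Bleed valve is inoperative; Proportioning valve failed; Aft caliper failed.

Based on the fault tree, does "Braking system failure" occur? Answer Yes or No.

Yes

Booster path lost [AND]: Auxiliary reservoir fails=not, Proportioning valve failed=not, Bleed valve is inoperative=not → not all inputs occur → does not occur.
Service line unavailable [OR]: Right master cylinder stuck=not, Main ABS modulator malfunctions=not, Aft caliper failed=not → no input occurs → does not occur.
ABS chain inoperative [AND]: #1 brake line lost=occurs, A wheel cylinder malfunctions=occurs → all inputs occur → occurs.
Front circuit lost [AND]: South pad sensor trips=not, Booster failed=not → not all inputs occur → does not occur.
Rear circuit down [OR]: ABS chain inoperative=occurs, Front circuit lost=not → at least one input occurs → occurs.
Braking system failure [OR]: Booster path lost=not, Service line unavailable=not, Rear circuit down=occurs → at least one input occurs → occurs.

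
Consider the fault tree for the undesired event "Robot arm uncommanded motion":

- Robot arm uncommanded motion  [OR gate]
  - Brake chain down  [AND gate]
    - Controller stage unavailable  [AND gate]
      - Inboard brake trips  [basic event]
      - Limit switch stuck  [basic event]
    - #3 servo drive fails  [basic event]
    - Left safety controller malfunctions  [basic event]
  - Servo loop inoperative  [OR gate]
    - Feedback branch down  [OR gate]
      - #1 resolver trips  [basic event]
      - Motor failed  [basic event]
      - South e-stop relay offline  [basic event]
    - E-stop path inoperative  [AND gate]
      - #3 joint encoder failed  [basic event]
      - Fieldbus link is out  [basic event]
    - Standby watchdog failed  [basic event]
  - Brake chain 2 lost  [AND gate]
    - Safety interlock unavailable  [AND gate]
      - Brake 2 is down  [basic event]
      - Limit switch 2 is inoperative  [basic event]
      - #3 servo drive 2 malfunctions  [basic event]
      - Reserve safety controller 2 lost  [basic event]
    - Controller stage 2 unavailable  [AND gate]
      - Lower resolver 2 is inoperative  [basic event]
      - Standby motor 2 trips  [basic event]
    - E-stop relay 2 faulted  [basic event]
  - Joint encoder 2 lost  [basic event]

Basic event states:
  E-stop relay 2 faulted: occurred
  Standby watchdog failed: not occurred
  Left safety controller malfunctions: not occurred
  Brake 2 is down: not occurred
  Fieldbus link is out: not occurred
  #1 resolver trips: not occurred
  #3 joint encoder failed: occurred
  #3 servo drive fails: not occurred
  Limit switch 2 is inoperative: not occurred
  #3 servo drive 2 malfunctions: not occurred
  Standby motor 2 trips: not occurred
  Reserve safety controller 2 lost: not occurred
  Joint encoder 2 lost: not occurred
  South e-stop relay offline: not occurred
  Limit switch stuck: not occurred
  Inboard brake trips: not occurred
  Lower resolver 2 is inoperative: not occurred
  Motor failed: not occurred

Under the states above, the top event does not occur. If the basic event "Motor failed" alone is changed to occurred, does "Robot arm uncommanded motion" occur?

Counterfactual: set "Motor failed" to occurred.
Controller stage unavailable [AND]: Inboard brake trips=not, Limit switch stuck=not → not all inputs occur → does not occur.
Brake chain down [AND]: Controller stage unavailable=not, #3 servo drive fails=not, Left safety controller malfunctions=not → not all inputs occur → does not occur.
Feedback branch down [OR]: #1 resolver trips=not, Motor failed=occurs, South e-stop relay offline=not → at least one input occurs → occurs.
E-stop path inoperative [AND]: #3 joint encoder failed=occurs, Fieldbus link is out=not → not all inputs occur → does not occur.
Servo loop inoperative [OR]: Feedback branch down=occurs, E-stop path inoperative=not, Standby watchdog failed=not → at least one input occurs → occurs.
Safety interlock unavailable [AND]: Brake 2 is down=not, Limit switch 2 is inoperative=not, #3 servo drive 2 malfunctions=not, Reserve safety controller 2 lost=not → not all inputs occur → does not occur.
Controller stage 2 unavailable [AND]: Lower resolver 2 is inoperative=not, Standby motor 2 trips=not → not all inputs occur → does not occur.
Brake chain 2 lost [AND]: Safety interlock unavailable=not, Controller stage 2 unavailable=not, E-stop relay 2 faulted=occurs → not all inputs occur → does not occur.
Robot arm uncommanded motion [OR]: Brake chain down=not, Servo loop inoperative=occurs, Brake chain 2 lost=not, Joint encoder 2 lost=not → at least one input occurs → occurs.

Yes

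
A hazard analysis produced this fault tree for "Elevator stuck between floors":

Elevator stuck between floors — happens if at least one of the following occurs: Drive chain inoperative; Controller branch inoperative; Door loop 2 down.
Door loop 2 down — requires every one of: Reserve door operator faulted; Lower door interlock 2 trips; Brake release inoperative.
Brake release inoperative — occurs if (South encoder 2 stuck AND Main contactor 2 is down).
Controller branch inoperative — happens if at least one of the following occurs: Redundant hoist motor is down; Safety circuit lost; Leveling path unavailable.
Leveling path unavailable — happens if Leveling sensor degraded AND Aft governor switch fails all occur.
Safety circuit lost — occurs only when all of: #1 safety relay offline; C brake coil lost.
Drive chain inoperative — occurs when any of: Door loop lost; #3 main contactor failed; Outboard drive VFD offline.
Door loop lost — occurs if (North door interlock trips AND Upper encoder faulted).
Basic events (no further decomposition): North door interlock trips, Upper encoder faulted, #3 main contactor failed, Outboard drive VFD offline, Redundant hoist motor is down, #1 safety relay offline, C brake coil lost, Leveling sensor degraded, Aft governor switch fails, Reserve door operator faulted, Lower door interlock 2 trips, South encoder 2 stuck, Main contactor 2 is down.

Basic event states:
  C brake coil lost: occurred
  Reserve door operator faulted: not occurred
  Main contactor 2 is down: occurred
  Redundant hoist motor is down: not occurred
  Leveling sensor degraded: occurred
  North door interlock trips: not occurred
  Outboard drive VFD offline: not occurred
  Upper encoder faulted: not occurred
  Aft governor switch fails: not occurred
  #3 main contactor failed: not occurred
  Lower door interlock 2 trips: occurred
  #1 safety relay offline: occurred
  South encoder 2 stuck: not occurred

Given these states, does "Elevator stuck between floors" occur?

Door loop lost [AND]: North door interlock trips=not, Upper encoder faulted=not → not all inputs occur → does not occur.
Drive chain inoperative [OR]: Door loop lost=not, #3 main contactor failed=not, Outboard drive VFD offline=not → no input occurs → does not occur.
Safety circuit lost [AND]: #1 safety relay offline=occurs, C brake coil lost=occurs → all inputs occur → occurs.
Leveling path unavailable [AND]: Leveling sensor degraded=occurs, Aft governor switch fails=not → not all inputs occur → does not occur.
Controller branch inoperative [OR]: Redundant hoist motor is down=not, Safety circuit lost=occurs, Leveling path unavailable=not → at least one input occurs → occurs.
Brake release inoperative [AND]: South encoder 2 stuck=not, Main contactor 2 is down=occurs → not all inputs occur → does not occur.
Door loop 2 down [AND]: Reserve door operator faulted=not, Lower door interlock 2 trips=occurs, Brake release inoperative=not → not all inputs occur → does not occur.
Elevator stuck between floors [OR]: Drive chain inoperative=not, Controller branch inoperative=occurs, Door loop 2 down=not → at least one input occurs → occurs.

Yes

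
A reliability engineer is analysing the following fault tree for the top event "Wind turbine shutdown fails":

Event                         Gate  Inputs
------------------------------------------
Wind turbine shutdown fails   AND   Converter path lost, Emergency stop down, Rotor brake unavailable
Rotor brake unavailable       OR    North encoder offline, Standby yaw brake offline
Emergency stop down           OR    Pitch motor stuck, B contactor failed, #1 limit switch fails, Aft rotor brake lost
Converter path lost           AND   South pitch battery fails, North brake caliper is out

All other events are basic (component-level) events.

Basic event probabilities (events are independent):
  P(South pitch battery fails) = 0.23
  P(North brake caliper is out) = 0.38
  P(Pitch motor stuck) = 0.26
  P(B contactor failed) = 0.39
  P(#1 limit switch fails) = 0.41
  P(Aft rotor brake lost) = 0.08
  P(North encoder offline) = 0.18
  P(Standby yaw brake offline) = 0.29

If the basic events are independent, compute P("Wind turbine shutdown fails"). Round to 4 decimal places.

P(Converter path lost) [AND] = 0.23 × 0.38 = 0.087400
P(Emergency stop down) [OR] = 1 − (1−0.26) × (1−0.39) × (1−0.41) × (1−0.08) = 0.754980
P(Rotor brake unavailable) [OR] = 1 − (1−0.18) × (1−0.29) = 0.417800
P(Wind turbine shutdown fails) [AND] = 0.087400 × 0.754980 × 0.417800 = 0.027569
Rounded to 4 decimal places: P(Wind turbine shutdown fails) ≈ 0.0276.

0.0276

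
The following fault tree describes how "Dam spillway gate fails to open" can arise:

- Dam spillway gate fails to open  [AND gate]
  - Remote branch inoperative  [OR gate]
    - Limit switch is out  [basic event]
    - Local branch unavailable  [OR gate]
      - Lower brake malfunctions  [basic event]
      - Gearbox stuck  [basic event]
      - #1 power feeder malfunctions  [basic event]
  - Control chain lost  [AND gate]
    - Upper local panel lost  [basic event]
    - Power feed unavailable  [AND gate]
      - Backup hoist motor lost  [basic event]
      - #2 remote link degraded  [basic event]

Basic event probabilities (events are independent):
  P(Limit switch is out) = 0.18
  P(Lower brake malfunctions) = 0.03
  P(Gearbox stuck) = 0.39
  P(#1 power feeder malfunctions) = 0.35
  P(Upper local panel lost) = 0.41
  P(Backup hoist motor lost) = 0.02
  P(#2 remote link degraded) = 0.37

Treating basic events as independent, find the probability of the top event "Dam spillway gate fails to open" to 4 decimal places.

P(Local branch unavailable) [OR] = 1 − (1−0.03) × (1−0.39) × (1−0.35) = 0.615395
P(Remote branch inoperative) [OR] = 1 − (1−0.18) × (1−0.615395) = 0.684624
P(Power feed unavailable) [AND] = 0.02 × 0.37 = 0.007400
P(Control chain lost) [AND] = 0.41 × 0.007400 = 0.003034
P(Dam spillway gate fails to open) [AND] = 0.684624 × 0.003034 = 0.002077
Rounded to 4 decimal places: P(Dam spillway gate fails to open) ≈ 0.0021.

0.0021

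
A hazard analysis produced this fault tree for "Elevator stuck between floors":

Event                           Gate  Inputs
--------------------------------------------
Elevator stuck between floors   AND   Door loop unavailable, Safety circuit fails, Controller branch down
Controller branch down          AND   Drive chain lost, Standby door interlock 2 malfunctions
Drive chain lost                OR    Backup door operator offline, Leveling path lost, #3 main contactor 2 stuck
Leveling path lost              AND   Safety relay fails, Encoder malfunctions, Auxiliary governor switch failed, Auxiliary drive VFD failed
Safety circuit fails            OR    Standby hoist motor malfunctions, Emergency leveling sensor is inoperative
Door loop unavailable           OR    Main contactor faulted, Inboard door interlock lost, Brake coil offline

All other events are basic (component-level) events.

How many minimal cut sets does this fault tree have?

Door loop unavailable [OR]: union of children's cut sets → 3 cut set(s).
Safety circuit fails [OR]: union of children's cut sets → 2 cut set(s).
Leveling path lost [AND]: one cut set from each child combined → 1 × 1 × 1 × 1 = 1 cut set(s).
Drive chain lost [OR]: union of children's cut sets → 3 cut set(s).
Controller branch down [AND]: one cut set from each child combined → 3 × 1 = 3 cut set(s).
Elevator stuck between floors [AND]: one cut set from each child combined → 3 × 2 × 3 = 18 cut set(s).

18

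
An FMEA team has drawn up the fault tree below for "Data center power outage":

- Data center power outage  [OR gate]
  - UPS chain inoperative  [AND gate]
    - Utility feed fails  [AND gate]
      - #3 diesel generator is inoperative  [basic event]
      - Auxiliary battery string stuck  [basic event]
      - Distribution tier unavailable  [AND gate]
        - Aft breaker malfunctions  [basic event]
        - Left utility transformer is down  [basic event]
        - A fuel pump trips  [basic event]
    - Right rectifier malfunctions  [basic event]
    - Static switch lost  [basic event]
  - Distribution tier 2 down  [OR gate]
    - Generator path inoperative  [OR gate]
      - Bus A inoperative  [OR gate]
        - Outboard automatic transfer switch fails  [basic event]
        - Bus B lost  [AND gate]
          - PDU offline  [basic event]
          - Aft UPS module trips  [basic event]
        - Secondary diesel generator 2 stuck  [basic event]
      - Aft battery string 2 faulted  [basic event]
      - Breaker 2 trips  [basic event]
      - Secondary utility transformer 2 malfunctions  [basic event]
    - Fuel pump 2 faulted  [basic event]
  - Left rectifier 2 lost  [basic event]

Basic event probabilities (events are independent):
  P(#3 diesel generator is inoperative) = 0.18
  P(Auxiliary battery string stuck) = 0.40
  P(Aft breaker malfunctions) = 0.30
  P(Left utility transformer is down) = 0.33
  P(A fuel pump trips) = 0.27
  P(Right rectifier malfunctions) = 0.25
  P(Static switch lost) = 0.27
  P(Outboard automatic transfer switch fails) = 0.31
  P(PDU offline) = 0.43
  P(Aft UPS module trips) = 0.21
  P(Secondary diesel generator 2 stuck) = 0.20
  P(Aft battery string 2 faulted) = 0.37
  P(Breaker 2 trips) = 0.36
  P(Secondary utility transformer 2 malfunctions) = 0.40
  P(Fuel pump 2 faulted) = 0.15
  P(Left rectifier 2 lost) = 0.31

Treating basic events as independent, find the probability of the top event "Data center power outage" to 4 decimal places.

P(Distribution tier unavailable) [AND] = 0.30 × 0.33 × 0.27 = 0.026730
P(Utility feed fails) [AND] = 0.18 × 0.40 × 0.026730 = 0.001925
P(UPS chain inoperative) [AND] = 0.001925 × 0.25 × 0.27 = 0.000130
P(Bus B lost) [AND] = 0.43 × 0.21 = 0.090300
P(Bus A inoperative) [OR] = 1 − (1−0.31) × (1−0.090300) × (1−0.20) = 0.497846
P(Generator path inoperative) [OR] = 1 − (1−0.497846) × (1−0.37) × (1−0.36) × (1−0.40) = 0.878519
P(Distribution tier 2 down) [OR] = 1 − (1−0.878519) × (1−0.15) = 0.896741
P(Data center power outage) [OR] = 1 − (1−0.000130) × (1−0.896741) × (1−0.31) = 0.928761
Rounded to 4 decimal places: P(Data center power outage) ≈ 0.9288.

0.9288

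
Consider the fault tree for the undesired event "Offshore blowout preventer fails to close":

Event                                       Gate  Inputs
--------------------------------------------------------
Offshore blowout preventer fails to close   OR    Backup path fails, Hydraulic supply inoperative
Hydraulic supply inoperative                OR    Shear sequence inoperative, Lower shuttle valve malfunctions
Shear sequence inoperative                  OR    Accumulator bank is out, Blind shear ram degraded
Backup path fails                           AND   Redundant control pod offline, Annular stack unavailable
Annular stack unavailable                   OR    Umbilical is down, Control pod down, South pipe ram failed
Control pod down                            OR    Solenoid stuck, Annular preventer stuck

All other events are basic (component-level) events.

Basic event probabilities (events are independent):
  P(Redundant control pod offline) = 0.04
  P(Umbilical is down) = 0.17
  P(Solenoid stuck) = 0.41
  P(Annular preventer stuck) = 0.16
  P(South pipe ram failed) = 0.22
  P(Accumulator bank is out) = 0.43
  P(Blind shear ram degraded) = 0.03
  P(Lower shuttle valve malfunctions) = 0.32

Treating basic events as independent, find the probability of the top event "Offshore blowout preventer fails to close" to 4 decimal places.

0.6342

P(Control pod down) [OR] = 1 − (1−0.41) × (1−0.16) = 0.504400
P(Annular stack unavailable) [OR] = 1 − (1−0.17) × (1−0.504400) × (1−0.22) = 0.679149
P(Backup path fails) [AND] = 0.04 × 0.679149 = 0.027166
P(Shear sequence inoperative) [OR] = 1 − (1−0.43) × (1−0.03) = 0.447100
P(Hydraulic supply inoperative) [OR] = 1 − (1−0.447100) × (1−0.32) = 0.624028
P(Offshore blowout preventer fails to close) [OR] = 1 − (1−0.027166) × (1−0.624028) = 0.634242
Rounded to 4 decimal places: P(Offshore blowout preventer fails to close) ≈ 0.6342.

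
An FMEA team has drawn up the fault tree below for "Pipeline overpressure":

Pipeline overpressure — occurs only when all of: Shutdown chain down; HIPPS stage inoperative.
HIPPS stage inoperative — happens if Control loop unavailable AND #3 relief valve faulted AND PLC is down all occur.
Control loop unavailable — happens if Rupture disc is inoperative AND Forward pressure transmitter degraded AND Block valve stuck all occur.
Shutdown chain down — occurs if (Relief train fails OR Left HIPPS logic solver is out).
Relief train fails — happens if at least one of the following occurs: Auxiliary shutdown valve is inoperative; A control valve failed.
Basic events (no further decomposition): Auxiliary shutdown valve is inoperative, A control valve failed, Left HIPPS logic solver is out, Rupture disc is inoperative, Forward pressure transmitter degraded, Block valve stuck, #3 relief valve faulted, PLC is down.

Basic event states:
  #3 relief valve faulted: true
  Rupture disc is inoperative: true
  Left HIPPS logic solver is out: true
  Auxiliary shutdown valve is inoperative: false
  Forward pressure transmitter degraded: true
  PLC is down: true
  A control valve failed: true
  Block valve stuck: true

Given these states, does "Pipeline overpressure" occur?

Relief train fails [OR]: Auxiliary shutdown valve is inoperative=not, A control valve failed=occurs → at least one input occurs → occurs.
Shutdown chain down [OR]: Relief train fails=occurs, Left HIPPS logic solver is out=occurs → at least one input occurs → occurs.
Control loop unavailable [AND]: Rupture disc is inoperative=occurs, Forward pressure transmitter degraded=occurs, Block valve stuck=occurs → all inputs occur → occurs.
HIPPS stage inoperative [AND]: Control loop unavailable=occurs, #3 relief valve faulted=occurs, PLC is down=occurs → all inputs occur → occurs.
Pipeline overpressure [AND]: Shutdown chain down=occurs, HIPPS stage inoperative=occurs → all inputs occur → occurs.

Yes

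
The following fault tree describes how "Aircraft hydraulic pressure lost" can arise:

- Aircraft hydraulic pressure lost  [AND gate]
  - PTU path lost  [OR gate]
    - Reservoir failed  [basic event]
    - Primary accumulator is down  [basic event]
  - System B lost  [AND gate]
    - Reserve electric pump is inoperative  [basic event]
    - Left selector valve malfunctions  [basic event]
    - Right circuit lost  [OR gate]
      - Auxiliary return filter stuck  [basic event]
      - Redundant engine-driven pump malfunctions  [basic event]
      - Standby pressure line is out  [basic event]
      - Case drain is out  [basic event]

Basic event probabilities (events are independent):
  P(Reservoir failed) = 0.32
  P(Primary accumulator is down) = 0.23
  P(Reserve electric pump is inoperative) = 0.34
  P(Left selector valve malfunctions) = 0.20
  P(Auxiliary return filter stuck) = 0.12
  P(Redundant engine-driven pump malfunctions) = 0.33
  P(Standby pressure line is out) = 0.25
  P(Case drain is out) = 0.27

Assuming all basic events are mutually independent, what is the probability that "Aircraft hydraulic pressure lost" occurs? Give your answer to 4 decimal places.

0.0219

P(PTU path lost) [OR] = 1 − (1−0.32) × (1−0.23) = 0.476400
P(Right circuit lost) [OR] = 1 − (1−0.12) × (1−0.33) × (1−0.25) × (1−0.27) = 0.677194
P(System B lost) [AND] = 0.34 × 0.20 × 0.677194 = 0.046049
P(Aircraft hydraulic pressure lost) [AND] = 0.476400 × 0.046049 = 0.021938
Rounded to 4 decimal places: P(Aircraft hydraulic pressure lost) ≈ 0.0219.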